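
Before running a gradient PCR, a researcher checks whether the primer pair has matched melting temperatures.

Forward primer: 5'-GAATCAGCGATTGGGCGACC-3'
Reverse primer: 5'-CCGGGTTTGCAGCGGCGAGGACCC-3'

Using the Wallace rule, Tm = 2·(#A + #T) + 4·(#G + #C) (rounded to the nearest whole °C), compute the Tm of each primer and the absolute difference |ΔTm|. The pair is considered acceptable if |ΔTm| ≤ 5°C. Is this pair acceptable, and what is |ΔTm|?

|ΔTm| = 20°C; the pair is not acceptable.

Forward: A=5 T=3 G=7 C=5 → Tm = 2·8 + 4·12 = 64°C.
Reverse: A=3 T=3 G=10 C=8 → Tm = 2·6 + 4·18 = 84°C.
|ΔTm| = |64 − 84| = 20°C, > 5°C.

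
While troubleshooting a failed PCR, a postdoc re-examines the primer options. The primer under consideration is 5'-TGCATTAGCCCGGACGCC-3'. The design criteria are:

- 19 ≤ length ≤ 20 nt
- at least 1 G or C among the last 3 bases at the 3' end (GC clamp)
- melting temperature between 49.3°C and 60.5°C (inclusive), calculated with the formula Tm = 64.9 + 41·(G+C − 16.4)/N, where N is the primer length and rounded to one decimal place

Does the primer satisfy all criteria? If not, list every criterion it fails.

Base counts: A=3, T=3, G=5, C=7 (length 18).
length: length 18, outside 19–20 ✗
GC clamp: 3' end GCC has 3 G/C ✓
Tm: Tm = 64.9 + 41·(12 − 16.4)/18 = 54.9°C ✓

Fails: length.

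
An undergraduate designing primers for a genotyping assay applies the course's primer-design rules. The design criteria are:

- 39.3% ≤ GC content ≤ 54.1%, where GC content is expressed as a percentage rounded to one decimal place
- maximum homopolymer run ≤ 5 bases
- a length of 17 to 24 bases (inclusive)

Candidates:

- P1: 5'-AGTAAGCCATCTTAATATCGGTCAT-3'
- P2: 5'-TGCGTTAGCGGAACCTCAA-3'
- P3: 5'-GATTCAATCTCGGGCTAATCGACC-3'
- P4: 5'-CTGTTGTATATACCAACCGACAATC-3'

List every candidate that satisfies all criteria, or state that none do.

P2 and P3.

P1 (25 nt, A=8 T=8 G=4 C=5): GC 9/25 = 36.0%, outside 39.3–54.1% ✗; longest run = 2 ✓; length 25, outside 17–24 ✗ — fails.
P2 (19 nt, A=5 T=4 G=5 C=5): GC 10/19 = 52.6% ✓; longest run = 2 ✓; length 19 ✓ — passes.
P3 (24 nt, A=6 T=6 G=5 C=7): GC 12/24 = 50.0% ✓; longest run = 3 ✓; length 24 ✓ — passes.
P4 (25 nt, A=8 T=7 G=3 C=7): GC 10/25 = 40.0% ✓; longest run = 2 ✓; length 25, outside 17–24 ✗ — fails.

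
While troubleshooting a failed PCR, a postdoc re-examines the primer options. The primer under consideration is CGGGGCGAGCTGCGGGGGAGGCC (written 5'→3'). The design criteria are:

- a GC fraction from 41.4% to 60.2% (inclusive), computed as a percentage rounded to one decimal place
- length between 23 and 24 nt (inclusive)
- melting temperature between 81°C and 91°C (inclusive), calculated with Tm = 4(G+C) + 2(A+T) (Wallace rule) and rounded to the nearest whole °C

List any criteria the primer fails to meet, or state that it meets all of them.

Fails: GC content.

Base counts: A=2, T=1, G=14, C=6 (length 23).
GC content: GC 20/23 = 87.0%, outside 41.4–60.2% ✗
length: length 23 ✓
Tm: Tm = 2·3 + 4·20 = 86°C ✓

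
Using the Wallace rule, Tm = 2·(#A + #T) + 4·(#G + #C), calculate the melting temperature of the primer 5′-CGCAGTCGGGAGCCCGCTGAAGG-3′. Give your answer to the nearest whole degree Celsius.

Base counts: A=4, T=2, G=10, C=7 (length 23).
Tm = 2·(4+2) + 4·(10+7) = 2·6 + 4·17 = 12 + 68 = 80°C.

80°C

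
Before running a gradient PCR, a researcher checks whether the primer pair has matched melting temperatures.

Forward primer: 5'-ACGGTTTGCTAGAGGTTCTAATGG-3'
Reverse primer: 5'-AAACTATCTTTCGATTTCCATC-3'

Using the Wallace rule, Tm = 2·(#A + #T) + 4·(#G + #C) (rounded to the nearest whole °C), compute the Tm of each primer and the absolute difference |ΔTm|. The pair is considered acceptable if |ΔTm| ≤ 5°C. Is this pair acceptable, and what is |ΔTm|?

Forward: A=5 T=8 G=8 C=3 → Tm = 2·13 + 4·11 = 70°C.
Reverse: A=6 T=9 G=1 C=6 → Tm = 2·15 + 4·7 = 58°C.
|ΔTm| = |70 − 58| = 12°C, > 5°C.

|ΔTm| = 12°C; the pair is not acceptable.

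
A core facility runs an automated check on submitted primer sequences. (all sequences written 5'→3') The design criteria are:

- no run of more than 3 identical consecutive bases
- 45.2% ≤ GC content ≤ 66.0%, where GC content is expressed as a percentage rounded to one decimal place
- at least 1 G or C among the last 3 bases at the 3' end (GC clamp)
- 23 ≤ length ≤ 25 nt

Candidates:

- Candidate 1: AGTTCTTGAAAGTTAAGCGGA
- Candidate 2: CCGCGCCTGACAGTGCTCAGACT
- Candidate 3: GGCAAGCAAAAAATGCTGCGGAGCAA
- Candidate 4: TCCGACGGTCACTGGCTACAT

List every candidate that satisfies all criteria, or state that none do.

Candidate 2 only.

Candidate 1 (21 nt, A=7 T=6 G=6 C=2): longest run = 3 ✓; GC 8/21 = 38.1%, outside 45.2–66.0% ✗; 3' end GGA has 2 G/C ✓; length 21, outside 23–25 ✗ — fails.
Candidate 2 (23 nt, A=4 T=4 G=6 C=9): longest run = 2 ✓; GC 15/23 = 65.2% ✓; 3' end ACT has 1 G/C ✓; length 23 ✓ — passes.
Candidate 3 (26 nt, A=11 T=2 G=8 C=5): longest run = 6, exceeds 3 ✗; GC 13/26 = 50.0% ✓; 3' end CAA has 1 G/C ✓; length 26, outside 23–25 ✗ — fails.
Candidate 4 (21 nt, A=4 T=5 G=5 C=7): longest run = 2 ✓; GC 12/21 = 57.1% ✓; 3' end CAT has 1 G/C ✓; length 21, outside 23–25 ✗ — fails.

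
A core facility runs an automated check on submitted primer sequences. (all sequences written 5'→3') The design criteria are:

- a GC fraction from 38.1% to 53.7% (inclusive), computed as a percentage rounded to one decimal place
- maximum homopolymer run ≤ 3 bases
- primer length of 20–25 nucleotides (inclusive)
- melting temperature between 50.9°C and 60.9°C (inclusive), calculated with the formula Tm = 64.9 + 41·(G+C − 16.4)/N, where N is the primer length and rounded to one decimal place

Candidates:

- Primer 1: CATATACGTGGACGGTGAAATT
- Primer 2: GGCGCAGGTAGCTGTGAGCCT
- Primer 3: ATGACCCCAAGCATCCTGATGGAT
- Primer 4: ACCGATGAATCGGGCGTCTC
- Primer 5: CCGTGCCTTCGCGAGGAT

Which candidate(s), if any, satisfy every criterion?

Primer 1 (22 nt, A=7 T=6 G=6 C=3): GC 9/22 = 40.9% ✓; longest run = 3 ✓; length 22 ✓; Tm = 64.9 + 41·(9 − 16.4)/22 = 51.1°C ✓ — passes.
Primer 2 (21 nt, A=3 T=4 G=9 C=5): GC 14/21 = 66.7%, outside 38.1–53.7% ✗; longest run = 2 ✓; length 21 ✓; Tm = 64.9 + 41·(14 − 16.4)/21 = 60.2°C ✓ — fails.
Primer 3 (24 nt, A=7 T=5 G=5 C=7): GC 12/24 = 50.0% ✓; longest run = 4, exceeds 3 ✗; length 24 ✓; Tm = 64.9 + 41·(12 − 16.4)/24 = 57.4°C ✓ — fails.
Primer 4 (20 nt, A=4 T=4 G=6 C=6): GC 12/20 = 60.0%, outside 38.1–53.7% ✗; longest run = 3 ✓; length 20 ✓; Tm = 64.9 + 41·(12 − 16.4)/20 = 55.9°C ✓ — fails.
Primer 5 (18 nt, A=2 T=4 G=6 C=6): GC 12/18 = 66.7%, outside 38.1–53.7% ✗; longest run = 2 ✓; length 18, outside 20–25 ✗; Tm = 64.9 + 41·(12 − 16.4)/18 = 54.9°C ✓ — fails.

Primer 1 only.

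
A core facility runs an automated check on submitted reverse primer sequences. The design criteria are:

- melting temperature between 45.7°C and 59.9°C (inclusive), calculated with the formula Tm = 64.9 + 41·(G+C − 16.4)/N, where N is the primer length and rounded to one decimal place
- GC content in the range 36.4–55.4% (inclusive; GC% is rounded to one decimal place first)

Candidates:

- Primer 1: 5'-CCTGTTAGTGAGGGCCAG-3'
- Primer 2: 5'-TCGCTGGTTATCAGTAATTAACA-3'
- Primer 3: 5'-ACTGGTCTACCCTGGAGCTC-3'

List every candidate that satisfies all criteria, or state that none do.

None of the candidates satisfy all criteria.

Primer 1 (18 nt, A=3 T=4 G=7 C=4): Tm = 64.9 + 41·(11 − 16.4)/18 = 52.6°C ✓; GC 11/18 = 61.1%, outside 36.4–55.4% ✗ — fails.
Primer 2 (23 nt, A=7 T=8 G=4 C=4): Tm = 64.9 + 41·(8 − 16.4)/23 = 49.9°C ✓; GC 8/23 = 34.8%, outside 36.4–55.4% ✗ — fails.
Primer 3 (20 nt, A=3 T=5 G=5 C=7): Tm = 64.9 + 41·(12 − 16.4)/20 = 55.9°C ✓; GC 12/20 = 60.0%, outside 36.4–55.4% ✗ — fails.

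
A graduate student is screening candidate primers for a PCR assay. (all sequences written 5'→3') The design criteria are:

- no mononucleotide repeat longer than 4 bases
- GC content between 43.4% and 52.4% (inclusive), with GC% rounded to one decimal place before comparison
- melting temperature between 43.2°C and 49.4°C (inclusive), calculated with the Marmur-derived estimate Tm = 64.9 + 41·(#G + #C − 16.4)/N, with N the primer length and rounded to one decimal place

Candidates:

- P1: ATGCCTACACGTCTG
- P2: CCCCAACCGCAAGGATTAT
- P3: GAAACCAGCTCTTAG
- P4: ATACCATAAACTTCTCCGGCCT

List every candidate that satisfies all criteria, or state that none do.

None of the candidates satisfy all criteria.

P1 (15 nt, A=3 T=4 G=3 C=5): longest run = 2 ✓; GC 8/15 = 53.3%, outside 43.4–52.4% ✗; Tm = 64.9 + 41·(8 − 16.4)/15 = 41.9°C, outside 43.2–49.4°C ✗ — fails.
P2 (19 nt, A=6 T=3 G=3 C=7): longest run = 4 ✓; GC 10/19 = 52.6%, outside 43.4–52.4% ✗; Tm = 64.9 + 41·(10 − 16.4)/19 = 51.1°C, outside 43.2–49.4°C ✗ — fails.
P3 (15 nt, A=5 T=3 G=3 C=4): longest run = 3 ✓; GC 7/15 = 46.7% ✓; Tm = 64.9 + 41·(7 − 16.4)/15 = 39.2°C, outside 43.2–49.4°C ✗ — fails.
P4 (22 nt, A=6 T=6 G=2 C=8): longest run = 3 ✓; GC 10/22 = 45.5% ✓; Tm = 64.9 + 41·(10 − 16.4)/22 = 53.0°C, outside 43.2–49.4°C ✗ — fails.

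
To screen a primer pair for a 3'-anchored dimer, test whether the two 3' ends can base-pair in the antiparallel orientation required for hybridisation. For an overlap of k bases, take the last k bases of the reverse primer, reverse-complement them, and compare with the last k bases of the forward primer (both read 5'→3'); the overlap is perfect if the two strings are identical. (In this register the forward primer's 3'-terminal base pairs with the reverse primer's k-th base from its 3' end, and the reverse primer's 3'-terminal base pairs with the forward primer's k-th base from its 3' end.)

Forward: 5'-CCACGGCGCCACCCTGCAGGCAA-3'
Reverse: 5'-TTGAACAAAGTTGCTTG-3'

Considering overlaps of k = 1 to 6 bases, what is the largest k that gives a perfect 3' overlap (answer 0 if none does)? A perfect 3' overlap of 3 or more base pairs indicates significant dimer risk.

Longest perfect overlap: 3 complementary base pairs; significant dimer risk (threshold 3).

Last 6 bases (5'→3') — forward …AGGCAA, reverse …TGCTTG.
Reverse complement of the reverse primer's last 6 bases: CAAGCA; its first k bases are the reverse complement of the reverse primer's last k bases, so a perfect k-base overlap needs the forward primer's last k bases to equal them.
Comparing (forward last k vs required): k=1: A vs C ✗; k=2: AA vs CA ✗; k=3: CAA vs CAA ✓; k=4: GCAA vs CAAG ✗; k=5: GGCAA vs CAAGC ✗; k=6: AGGCAA vs CAAGCA ✗.
Only k = 3 is perfect, so the longest perfect 3' overlap is 3.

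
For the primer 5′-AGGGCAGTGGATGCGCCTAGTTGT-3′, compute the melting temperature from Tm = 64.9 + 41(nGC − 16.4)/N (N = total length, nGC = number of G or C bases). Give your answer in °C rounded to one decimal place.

60.8°C

Base counts: A=4, T=6, G=10, C=4; G+C = 14, N = 24.
Tm = 64.9 + 41·(14 − 16.4)/24 = 64.9 + -98.40/24 = 60.8°C.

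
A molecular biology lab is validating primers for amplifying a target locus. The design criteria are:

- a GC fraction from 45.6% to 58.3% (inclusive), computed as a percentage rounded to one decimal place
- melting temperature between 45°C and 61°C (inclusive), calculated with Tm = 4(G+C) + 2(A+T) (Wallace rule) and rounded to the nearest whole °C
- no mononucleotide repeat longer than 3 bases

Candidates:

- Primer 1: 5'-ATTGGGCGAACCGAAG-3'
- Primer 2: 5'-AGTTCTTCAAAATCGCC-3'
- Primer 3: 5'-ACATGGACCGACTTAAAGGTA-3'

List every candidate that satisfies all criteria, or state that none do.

Primer 1 only.

Primer 1 (16 nt, A=5 T=2 G=6 C=3): GC 9/16 = 56.3% ✓; Tm = 2·7 + 4·9 = 50°C ✓; longest run = 3 ✓ — passes.
Primer 2 (17 nt, A=5 T=5 G=2 C=5): GC 7/17 = 41.2%, outside 45.6–58.3% ✗; Tm = 2·10 + 4·7 = 48°C ✓; longest run = 4, exceeds 3 ✗ — fails.
Primer 3 (21 nt, A=8 T=4 G=5 C=4): GC 9/21 = 42.9%, outside 45.6–58.3% ✗; Tm = 2·12 + 4·9 = 60°C ✓; longest run = 3 ✓ — fails.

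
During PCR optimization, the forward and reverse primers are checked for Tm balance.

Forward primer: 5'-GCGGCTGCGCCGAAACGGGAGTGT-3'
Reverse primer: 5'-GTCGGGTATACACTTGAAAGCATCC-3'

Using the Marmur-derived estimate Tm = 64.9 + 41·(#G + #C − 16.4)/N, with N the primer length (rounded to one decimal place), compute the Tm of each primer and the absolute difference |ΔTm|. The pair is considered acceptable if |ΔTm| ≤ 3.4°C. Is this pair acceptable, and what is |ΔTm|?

Forward: G+C = 17, N = 24 → Tm = 64.9 + 41·(17 − 16.4)/24 = 65.9°C.
Reverse: G+C = 12, N = 25 → Tm = 64.9 + 41·(12 − 16.4)/25 = 57.7°C.
|ΔTm| = |65.9 − 57.7| = 8.2°C, > 3.4°C.

|ΔTm| = 8.2°C; the pair is not acceptable.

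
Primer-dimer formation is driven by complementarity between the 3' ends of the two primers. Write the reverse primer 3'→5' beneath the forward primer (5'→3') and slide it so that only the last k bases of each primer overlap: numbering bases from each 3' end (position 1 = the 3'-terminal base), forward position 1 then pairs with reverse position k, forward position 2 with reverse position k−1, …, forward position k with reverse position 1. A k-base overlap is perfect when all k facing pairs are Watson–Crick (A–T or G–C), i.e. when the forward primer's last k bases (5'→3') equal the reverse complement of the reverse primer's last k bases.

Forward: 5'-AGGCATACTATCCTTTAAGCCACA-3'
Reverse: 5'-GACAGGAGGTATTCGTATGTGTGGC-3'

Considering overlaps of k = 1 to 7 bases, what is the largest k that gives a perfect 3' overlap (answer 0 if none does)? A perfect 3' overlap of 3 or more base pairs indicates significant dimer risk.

Last 7 bases (5'→3') — forward …AGCCACA, reverse …GTGTGGC.
Reverse complement of the reverse primer's last 7 bases: GCCACAC; its first k bases are the reverse complement of the reverse primer's last k bases, so a perfect k-base overlap needs the forward primer's last k bases to equal them.
Comparing (forward last k vs required): k=1: A vs G ✗; k=2: CA vs GC ✗; k=3: ACA vs GCC ✗; k=4: CACA vs GCCA ✗; k=5: CCACA vs GCCAC ✗; k=6: GCCACA vs GCCACA ✓; k=7: AGCCACA vs GCCACAC ✗.
Only k = 6 is perfect, so the longest perfect 3' overlap is 6.

Longest perfect overlap: 6 complementary base pairs; significant dimer risk (threshold 3).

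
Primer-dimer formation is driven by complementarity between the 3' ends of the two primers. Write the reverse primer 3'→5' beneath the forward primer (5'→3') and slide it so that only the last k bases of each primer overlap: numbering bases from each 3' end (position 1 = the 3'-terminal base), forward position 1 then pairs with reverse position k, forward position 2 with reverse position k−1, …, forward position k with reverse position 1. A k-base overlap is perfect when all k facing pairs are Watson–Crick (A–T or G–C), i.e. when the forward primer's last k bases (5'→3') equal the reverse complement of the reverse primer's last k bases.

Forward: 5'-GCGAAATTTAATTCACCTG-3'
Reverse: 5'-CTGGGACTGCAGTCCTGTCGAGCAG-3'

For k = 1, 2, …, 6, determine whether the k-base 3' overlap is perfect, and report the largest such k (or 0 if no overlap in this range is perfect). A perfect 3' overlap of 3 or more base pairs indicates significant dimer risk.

Last 6 bases (5'→3') — forward …CACCTG, reverse …GAGCAG.
Reverse complement of the reverse primer's last 6 bases: CTGCTC; its first k bases are the reverse complement of the reverse primer's last k bases, so a perfect k-base overlap needs the forward primer's last k bases to equal them.
Comparing (forward last k vs required): k=1: G vs C ✗; k=2: TG vs CT ✗; k=3: CTG vs CTG ✓; k=4: CCTG vs CTGC ✗; k=5: ACCTG vs CTGCT ✗; k=6: CACCTG vs CTGCTC ✗.
Only k = 3 is perfect, so the longest perfect 3' overlap is 3.

Longest perfect overlap: 3 complementary base pairs; significant dimer risk (threshold 3).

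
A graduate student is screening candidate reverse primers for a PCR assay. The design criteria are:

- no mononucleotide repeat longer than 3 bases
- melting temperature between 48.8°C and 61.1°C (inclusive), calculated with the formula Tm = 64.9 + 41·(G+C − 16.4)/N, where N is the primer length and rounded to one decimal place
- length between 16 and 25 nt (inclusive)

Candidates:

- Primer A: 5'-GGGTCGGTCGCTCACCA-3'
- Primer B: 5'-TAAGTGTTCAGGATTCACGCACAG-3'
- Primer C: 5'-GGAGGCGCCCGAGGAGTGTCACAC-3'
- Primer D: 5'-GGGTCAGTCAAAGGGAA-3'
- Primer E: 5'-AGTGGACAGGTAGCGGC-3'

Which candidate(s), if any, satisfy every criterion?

Primer A, Primer B and Primer E.

Primer A (17 nt, A=2 T=3 G=6 C=6): longest run = 3 ✓; Tm = 64.9 + 41·(12 − 16.4)/17 = 54.3°C ✓; length 17 ✓ — passes.
Primer B (24 nt, A=7 T=6 G=6 C=5): longest run = 2 ✓; Tm = 64.9 + 41·(11 − 16.4)/24 = 55.7°C ✓; length 24 ✓ — passes.
Primer C (24 nt, A=5 T=2 G=10 C=7): longest run = 3 ✓; Tm = 64.9 + 41·(17 − 16.4)/24 = 65.9°C, outside 48.8–61.1°C ✗; length 24 ✓ — fails.
Primer D (17 nt, A=6 T=2 G=7 C=2): longest run = 3 ✓; Tm = 64.9 + 41·(9 − 16.4)/17 = 47.1°C, outside 48.8–61.1°C ✗; length 17 ✓ — fails.
Primer E (17 nt, A=4 T=2 G=8 C=3): longest run = 2 ✓; Tm = 64.9 + 41·(11 − 16.4)/17 = 51.9°C ✓; length 17 ✓ — passes.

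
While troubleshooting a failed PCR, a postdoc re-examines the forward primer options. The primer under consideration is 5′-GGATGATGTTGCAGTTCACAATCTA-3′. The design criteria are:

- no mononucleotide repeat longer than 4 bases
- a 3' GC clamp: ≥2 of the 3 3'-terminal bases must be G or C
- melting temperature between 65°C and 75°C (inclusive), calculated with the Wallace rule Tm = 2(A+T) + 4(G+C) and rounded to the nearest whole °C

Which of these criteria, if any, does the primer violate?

Fails: GC clamp.

Base counts: A=7, T=8, G=6, C=4 (length 25).
homopolymer run: longest run = 2 ✓
GC clamp: 3' end CTA has 1 G/C, need ≥2 ✗
Tm: Tm = 2·15 + 4·10 = 70°C ✓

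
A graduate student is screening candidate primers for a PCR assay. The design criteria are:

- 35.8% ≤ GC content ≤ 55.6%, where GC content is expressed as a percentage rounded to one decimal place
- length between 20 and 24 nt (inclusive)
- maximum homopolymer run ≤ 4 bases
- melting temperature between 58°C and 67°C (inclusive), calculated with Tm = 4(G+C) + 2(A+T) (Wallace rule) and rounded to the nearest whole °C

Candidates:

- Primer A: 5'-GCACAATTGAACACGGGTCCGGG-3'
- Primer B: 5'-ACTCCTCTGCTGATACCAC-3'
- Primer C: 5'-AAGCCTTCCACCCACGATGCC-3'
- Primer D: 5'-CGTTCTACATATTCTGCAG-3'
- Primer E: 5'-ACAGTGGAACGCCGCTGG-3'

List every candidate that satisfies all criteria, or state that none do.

None of the candidates satisfy all criteria.

Primer A (23 nt, A=6 T=3 G=8 C=6): GC 14/23 = 60.9%, outside 35.8–55.6% ✗; length 23 ✓; longest run = 3 ✓; Tm = 2·9 + 4·14 = 74°C, outside 58–67°C ✗ — fails.
Primer B (19 nt, A=4 T=5 G=2 C=8): GC 10/19 = 52.6% ✓; length 19, outside 20–24 ✗; longest run = 2 ✓; Tm = 2·9 + 4·10 = 58°C ✓ — fails.
Primer C (21 nt, A=5 T=3 G=3 C=10): GC 13/21 = 61.9%, outside 35.8–55.6% ✗; length 21 ✓; longest run = 3 ✓; Tm = 2·8 + 4·13 = 68°C, outside 58–67°C ✗ — fails.
Primer D (19 nt, A=4 T=7 G=3 C=5): GC 8/19 = 42.1% ✓; length 19, outside 20–24 ✗; longest run = 2 ✓; Tm = 2·11 + 4·8 = 54°C, outside 58–67°C ✗ — fails.
Primer E (18 nt, A=4 T=2 G=7 C=5): GC 12/18 = 66.7%, outside 35.8–55.6% ✗; length 18, outside 20–24 ✗; longest run = 2 ✓; Tm = 2·6 + 4·12 = 60°C ✓ — fails.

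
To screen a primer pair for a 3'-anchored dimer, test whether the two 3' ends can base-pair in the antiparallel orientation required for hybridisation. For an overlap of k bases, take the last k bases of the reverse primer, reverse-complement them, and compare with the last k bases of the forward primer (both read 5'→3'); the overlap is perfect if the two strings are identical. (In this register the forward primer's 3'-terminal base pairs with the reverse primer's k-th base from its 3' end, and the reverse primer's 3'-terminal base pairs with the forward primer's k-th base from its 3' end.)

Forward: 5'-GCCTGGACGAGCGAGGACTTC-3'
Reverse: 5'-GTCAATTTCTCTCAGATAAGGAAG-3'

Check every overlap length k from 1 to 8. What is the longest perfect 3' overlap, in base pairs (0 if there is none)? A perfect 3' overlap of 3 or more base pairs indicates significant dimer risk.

Longest perfect overlap: 4 complementary base pairs; significant dimer risk (threshold 3).

Last 8 bases (5'→3') — forward …AGGACTTC, reverse …TAAGGAAG.
Reverse complement of the reverse primer's last 8 bases: CTTCCTTA; its first k bases are the reverse complement of the reverse primer's last k bases, so a perfect k-base overlap needs the forward primer's last k bases to equal them.
Comparing (forward last k vs required): k=1: C vs C ✓; k=2: TC vs CT ✗; k=3: TTC vs CTT ✗; k=4: CTTC vs CTTC ✓; k=5: ACTTC vs CTTCC ✗; k=6: GACTTC vs CTTCCT ✗; k=7: GGACTTC vs CTTCCTT ✗; k=8: AGGACTTC vs CTTCCTTA ✗.
Perfect overlaps at k = 1, 4; the largest is 4.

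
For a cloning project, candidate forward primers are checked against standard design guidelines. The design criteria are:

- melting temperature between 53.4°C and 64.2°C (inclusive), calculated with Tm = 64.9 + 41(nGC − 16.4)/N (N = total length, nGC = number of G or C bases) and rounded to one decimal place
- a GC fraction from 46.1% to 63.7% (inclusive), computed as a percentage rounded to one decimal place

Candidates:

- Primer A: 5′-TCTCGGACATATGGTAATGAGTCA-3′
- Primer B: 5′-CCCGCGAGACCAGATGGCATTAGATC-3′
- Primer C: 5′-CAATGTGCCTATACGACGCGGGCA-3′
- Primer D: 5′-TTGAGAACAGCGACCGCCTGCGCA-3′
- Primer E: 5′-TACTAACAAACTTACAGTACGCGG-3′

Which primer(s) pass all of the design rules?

Primer B, Primer C and Primer D.

Primer A (24 nt, A=7 T=7 G=6 C=4): Tm = 64.9 + 41·(10 − 16.4)/24 = 54.0°C ✓; GC 10/24 = 41.7%, outside 46.1–63.7% ✗ — fails.
Primer B (26 nt, A=7 T=4 G=7 C=8): Tm = 64.9 + 41·(15 − 16.4)/26 = 62.7°C ✓; GC 15/26 = 57.7% ✓ — passes.
Primer C (24 nt, A=6 T=4 G=7 C=7): Tm = 64.9 + 41·(14 − 16.4)/24 = 60.8°C ✓; GC 14/24 = 58.3% ✓ — passes.
Primer D (24 nt, A=6 T=3 G=7 C=8): Tm = 64.9 + 41·(15 − 16.4)/24 = 62.5°C ✓; GC 15/24 = 62.5% ✓ — passes.
Primer E (24 nt, A=9 T=5 G=4 C=6): Tm = 64.9 + 41·(10 − 16.4)/24 = 54.0°C ✓; GC 10/24 = 41.7%, outside 46.1–63.7% ✗ — fails.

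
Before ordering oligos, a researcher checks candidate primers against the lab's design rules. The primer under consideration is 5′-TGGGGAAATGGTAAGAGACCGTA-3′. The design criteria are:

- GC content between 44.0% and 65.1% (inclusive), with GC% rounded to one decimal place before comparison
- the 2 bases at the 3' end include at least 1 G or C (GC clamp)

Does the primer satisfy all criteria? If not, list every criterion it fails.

Base counts: A=8, T=4, G=9, C=2 (length 23).
GC content: GC 11/23 = 47.8% ✓
GC clamp: 3' end TA has 0 G/C, need ≥1 ✗

Fails: GC clamp.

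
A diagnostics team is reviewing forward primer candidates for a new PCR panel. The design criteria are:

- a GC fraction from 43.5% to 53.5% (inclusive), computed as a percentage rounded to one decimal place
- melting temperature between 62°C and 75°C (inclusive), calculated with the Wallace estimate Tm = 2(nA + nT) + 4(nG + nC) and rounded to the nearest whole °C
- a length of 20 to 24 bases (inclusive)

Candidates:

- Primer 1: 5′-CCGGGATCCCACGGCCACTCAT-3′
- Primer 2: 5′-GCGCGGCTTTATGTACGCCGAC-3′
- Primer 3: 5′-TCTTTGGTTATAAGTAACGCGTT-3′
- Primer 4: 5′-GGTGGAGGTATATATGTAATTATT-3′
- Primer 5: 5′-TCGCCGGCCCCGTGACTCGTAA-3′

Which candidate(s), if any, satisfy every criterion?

Primer 1 (22 nt, A=4 T=3 G=5 C=10): GC 15/22 = 68.2%, outside 43.5–53.5% ✗; Tm = 2·7 + 4·15 = 74°C ✓; length 22 ✓ — fails.
Primer 2 (22 nt, A=3 T=5 G=7 C=7): GC 14/22 = 63.6%, outside 43.5–53.5% ✗; Tm = 2·8 + 4·14 = 72°C ✓; length 22 ✓ — fails.
Primer 3 (23 nt, A=5 T=10 G=5 C=3): GC 8/23 = 34.8%, outside 43.5–53.5% ✗; Tm = 2·15 + 4·8 = 62°C ✓; length 23 ✓ — fails.
Primer 4 (24 nt, A=7 T=10 G=7 C=0): GC 7/24 = 29.2%, outside 43.5–53.5% ✗; Tm = 2·17 + 4·7 = 62°C ✓; length 24 ✓ — fails.
Primer 5 (22 nt, A=3 T=4 G=6 C=9): GC 15/22 = 68.2%, outside 43.5–53.5% ✗; Tm = 2·7 + 4·15 = 74°C ✓; length 22 ✓ — fails.

None of the candidates satisfy all criteria.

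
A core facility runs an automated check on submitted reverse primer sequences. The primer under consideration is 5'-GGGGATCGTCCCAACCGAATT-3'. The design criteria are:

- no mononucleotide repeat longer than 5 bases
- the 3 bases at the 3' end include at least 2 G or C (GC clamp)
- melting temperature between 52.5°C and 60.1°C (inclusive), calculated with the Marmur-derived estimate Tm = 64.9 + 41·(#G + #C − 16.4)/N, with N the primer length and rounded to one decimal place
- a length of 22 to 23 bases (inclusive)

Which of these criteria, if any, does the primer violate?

Base counts: A=5, T=4, G=6, C=6 (length 21).
homopolymer run: longest run = 4 ✓
GC clamp: 3' end ATT has 0 G/C, need ≥2 ✗
Tm: Tm = 64.9 + 41·(12 − 16.4)/21 = 56.3°C ✓
length: length 21, outside 22–23 ✗

Fails: GC clamp, length.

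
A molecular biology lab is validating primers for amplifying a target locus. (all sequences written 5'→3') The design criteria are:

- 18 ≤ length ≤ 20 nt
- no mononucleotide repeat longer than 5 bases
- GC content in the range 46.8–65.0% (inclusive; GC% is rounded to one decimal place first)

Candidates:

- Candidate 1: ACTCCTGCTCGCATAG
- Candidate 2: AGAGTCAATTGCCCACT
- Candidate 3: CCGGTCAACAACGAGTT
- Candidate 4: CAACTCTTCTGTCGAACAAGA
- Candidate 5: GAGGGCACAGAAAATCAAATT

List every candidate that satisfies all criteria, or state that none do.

Candidate 1 (16 nt, A=3 T=4 G=3 C=6): length 16, outside 18–20 ✗; longest run = 2 ✓; GC 9/16 = 56.3% ✓ — fails.
Candidate 2 (17 nt, A=5 T=4 G=3 C=5): length 17, outside 18–20 ✗; longest run = 3 ✓; GC 8/17 = 47.1% ✓ — fails.
Candidate 3 (17 nt, A=5 T=3 G=4 C=5): length 17, outside 18–20 ✗; longest run = 2 ✓; GC 9/17 = 52.9% ✓ — fails.
Candidate 4 (21 nt, A=7 T=5 G=3 C=6): length 21, outside 18–20 ✗; longest run = 2 ✓; GC 9/21 = 42.9%, outside 46.8–65.0% ✗ — fails.
Candidate 5 (21 nt, A=10 T=3 G=5 C=3): length 21, outside 18–20 ✗; longest run = 4 ✓; GC 8/21 = 38.1%, outside 46.8–65.0% ✗ — fails.

None of the candidates satisfy all criteria.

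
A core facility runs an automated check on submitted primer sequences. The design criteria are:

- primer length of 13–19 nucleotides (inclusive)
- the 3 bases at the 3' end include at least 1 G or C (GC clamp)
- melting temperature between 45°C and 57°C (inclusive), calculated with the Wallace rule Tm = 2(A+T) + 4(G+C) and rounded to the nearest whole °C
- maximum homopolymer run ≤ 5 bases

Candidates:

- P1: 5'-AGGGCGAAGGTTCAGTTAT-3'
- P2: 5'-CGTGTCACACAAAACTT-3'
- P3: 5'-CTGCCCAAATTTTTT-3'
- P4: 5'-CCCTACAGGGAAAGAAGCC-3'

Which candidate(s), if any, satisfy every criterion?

P1 (19 nt, A=5 T=5 G=7 C=2): length 19 ✓; 3' end TAT has 0 G/C, need ≥1 ✗; Tm = 2·10 + 4·9 = 56°C ✓; longest run = 3 ✓ — fails.
P2 (17 nt, A=6 T=4 G=2 C=5): length 17 ✓; 3' end CTT has 1 G/C ✓; Tm = 2·10 + 4·7 = 48°C ✓; longest run = 4 ✓ — passes.
P3 (15 nt, A=3 T=7 G=1 C=4): length 15 ✓; 3' end TTT has 0 G/C, need ≥1 ✗; Tm = 2·10 + 4·5 = 40°C, outside 45–57°C ✗; longest run = 6, exceeds 5 ✗ — fails.
P4 (19 nt, A=7 T=1 G=5 C=6): length 19 ✓; 3' end GCC has 3 G/C ✓; Tm = 2·8 + 4·11 = 60°C, outside 45–57°C ✗; longest run = 3 ✓ — fails.

P2 only.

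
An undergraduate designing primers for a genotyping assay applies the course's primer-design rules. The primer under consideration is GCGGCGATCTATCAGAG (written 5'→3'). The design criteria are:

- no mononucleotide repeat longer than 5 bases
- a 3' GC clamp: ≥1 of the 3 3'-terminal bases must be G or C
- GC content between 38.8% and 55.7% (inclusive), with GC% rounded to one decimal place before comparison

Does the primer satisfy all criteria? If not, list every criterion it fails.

Fails: GC content.

Base counts: A=4, T=3, G=6, C=4 (length 17).
homopolymer run: longest run = 2 ✓
GC clamp: 3' end GAG has 2 G/C ✓
GC content: GC 10/17 = 58.8%, outside 38.8–55.7% ✗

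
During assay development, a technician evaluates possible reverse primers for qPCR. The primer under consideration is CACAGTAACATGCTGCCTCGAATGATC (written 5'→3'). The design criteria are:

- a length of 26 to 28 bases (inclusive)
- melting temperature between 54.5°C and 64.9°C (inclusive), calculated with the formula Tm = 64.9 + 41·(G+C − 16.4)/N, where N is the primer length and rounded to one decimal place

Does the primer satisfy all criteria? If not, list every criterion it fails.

Meets all criteria.

Base counts: A=8, T=6, G=5, C=8 (length 27).
length: length 27 ✓
Tm: Tm = 64.9 + 41·(13 − 16.4)/27 = 59.7°C ✓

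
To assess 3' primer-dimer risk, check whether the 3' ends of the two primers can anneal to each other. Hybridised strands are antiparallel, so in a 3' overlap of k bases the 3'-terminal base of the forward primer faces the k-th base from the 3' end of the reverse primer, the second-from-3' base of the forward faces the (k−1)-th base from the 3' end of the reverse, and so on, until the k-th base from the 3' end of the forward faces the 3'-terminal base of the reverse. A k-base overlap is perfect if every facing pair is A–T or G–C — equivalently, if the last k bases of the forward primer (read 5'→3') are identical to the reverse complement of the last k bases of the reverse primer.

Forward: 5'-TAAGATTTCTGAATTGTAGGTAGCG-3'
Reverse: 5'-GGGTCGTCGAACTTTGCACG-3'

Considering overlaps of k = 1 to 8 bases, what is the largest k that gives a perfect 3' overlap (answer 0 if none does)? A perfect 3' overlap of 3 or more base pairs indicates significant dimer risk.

Last 8 bases (5'→3') — forward …AGGTAGCG, reverse …TTTGCACG.
Reverse complement of the reverse primer's last 8 bases: CGTGCAAA; its first k bases are the reverse complement of the reverse primer's last k bases, so a perfect k-base overlap needs the forward primer's last k bases to equal them.
Comparing (forward last k vs required): k=1: G vs C ✗; k=2: CG vs CG ✓; k=3: GCG vs CGT ✗; k=4: AGCG vs CGTG ✗; k=5: TAGCG vs CGTGC ✗; k=6: GTAGCG vs CGTGCA ✗; k=7: GGTAGCG vs CGTGCAA ✗; k=8: AGGTAGCG vs CGTGCAAA ✗.
Only k = 2 is perfect, so the longest perfect 3' overlap is 2.

Longest perfect overlap: 2 complementary base pairs; below the dimer-risk threshold (threshold 3).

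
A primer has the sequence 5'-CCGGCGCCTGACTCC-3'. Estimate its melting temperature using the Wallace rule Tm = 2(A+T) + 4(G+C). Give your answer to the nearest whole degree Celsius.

54°C

Base counts: A=1, T=2, G=4, C=8 (length 15).
Tm = 2·(1+2) + 4·(4+8) = 2·3 + 4·12 = 6 + 48 = 54°C.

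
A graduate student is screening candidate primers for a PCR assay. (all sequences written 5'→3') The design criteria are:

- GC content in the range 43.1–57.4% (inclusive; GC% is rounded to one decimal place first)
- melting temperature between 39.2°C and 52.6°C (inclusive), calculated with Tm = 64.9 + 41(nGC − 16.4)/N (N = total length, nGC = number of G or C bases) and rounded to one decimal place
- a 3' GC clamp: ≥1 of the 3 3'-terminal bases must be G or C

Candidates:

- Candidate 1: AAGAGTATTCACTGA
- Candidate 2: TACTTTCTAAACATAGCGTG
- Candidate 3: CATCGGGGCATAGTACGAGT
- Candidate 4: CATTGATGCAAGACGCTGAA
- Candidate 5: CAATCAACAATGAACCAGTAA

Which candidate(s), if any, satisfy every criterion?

Candidate 4 only.

Candidate 1 (15 nt, A=6 T=4 G=3 C=2): GC 5/15 = 33.3%, outside 43.1–57.4% ✗; Tm = 64.9 + 41·(5 − 16.4)/15 = 33.7°C, outside 39.2–52.6°C ✗; 3' end TGA has 1 G/C ✓ — fails.
Candidate 2 (20 nt, A=6 T=7 G=3 C=4): GC 7/20 = 35.0%, outside 43.1–57.4% ✗; Tm = 64.9 + 41·(7 − 16.4)/20 = 45.6°C ✓; 3' end GTG has 2 G/C ✓ — fails.
Candidate 3 (20 nt, A=5 T=4 G=7 C=4): GC 11/20 = 55.0% ✓; Tm = 64.9 + 41·(11 − 16.4)/20 = 53.8°C, outside 39.2–52.6°C ✗; 3' end AGT has 1 G/C ✓ — fails.
Candidate 4 (20 nt, A=7 T=4 G=5 C=4): GC 9/20 = 45.0% ✓; Tm = 64.9 + 41·(9 − 16.4)/20 = 49.7°C ✓; 3' end GAA has 1 G/C ✓ — passes.
Candidate 5 (21 nt, A=11 T=3 G=2 C=5): GC 7/21 = 33.3%, outside 43.1–57.4% ✗; Tm = 64.9 + 41·(7 − 16.4)/21 = 46.5°C ✓; 3' end TAA has 0 G/C, need ≥1 ✗ — fails.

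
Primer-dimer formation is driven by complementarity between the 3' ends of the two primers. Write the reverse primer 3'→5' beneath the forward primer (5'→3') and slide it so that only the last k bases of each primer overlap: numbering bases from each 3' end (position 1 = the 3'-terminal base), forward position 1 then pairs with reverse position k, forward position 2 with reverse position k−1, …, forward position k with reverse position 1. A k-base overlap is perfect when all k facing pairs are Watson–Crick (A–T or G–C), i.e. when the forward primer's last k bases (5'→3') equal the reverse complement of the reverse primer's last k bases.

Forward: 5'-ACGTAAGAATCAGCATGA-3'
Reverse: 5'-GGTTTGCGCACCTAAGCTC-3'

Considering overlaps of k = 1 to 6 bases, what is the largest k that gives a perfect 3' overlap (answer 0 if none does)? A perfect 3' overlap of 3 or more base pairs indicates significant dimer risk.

Longest perfect overlap: 2 complementary base pairs; below the dimer-risk threshold (threshold 3).

Last 6 bases (5'→3') — forward …GCATGA, reverse …AAGCTC.
Reverse complement of the reverse primer's last 6 bases: GAGCTT; its first k bases are the reverse complement of the reverse primer's last k bases, so a perfect k-base overlap needs the forward primer's last k bases to equal them.
Comparing (forward last k vs required): k=1: A vs G ✗; k=2: GA vs GA ✓; k=3: TGA vs GAG ✗; k=4: ATGA vs GAGC ✗; k=5: CATGA vs GAGCT ✗; k=6: GCATGA vs GAGCTT ✗.
Only k = 2 is perfect, so the longest perfect 3' overlap is 2.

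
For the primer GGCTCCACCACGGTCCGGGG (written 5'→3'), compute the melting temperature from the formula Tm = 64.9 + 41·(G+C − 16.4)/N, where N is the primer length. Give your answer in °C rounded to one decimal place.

64.1°C

Base counts: A=2, T=2, G=8, C=8; G+C = 16, N = 20.
Tm = 64.9 + 41·(16 − 16.4)/20 = 64.9 + -16.40/20 = 64.1°C.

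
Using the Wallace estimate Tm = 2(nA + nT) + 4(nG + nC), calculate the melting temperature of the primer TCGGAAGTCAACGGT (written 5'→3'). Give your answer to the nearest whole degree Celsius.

46°C

Base counts: A=4, T=3, G=5, C=3 (length 15).
Tm = 2·(4+3) + 4·(5+3) = 2·7 + 4·8 = 14 + 32 = 46°C.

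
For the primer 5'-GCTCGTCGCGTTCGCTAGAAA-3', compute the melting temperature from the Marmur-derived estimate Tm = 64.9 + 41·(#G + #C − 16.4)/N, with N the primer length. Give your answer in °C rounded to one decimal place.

Base counts: A=4, T=5, G=6, C=6; G+C = 12, N = 21.
Tm = 64.9 + 41·(12 − 16.4)/21 = 64.9 + -180.40/21 = 56.3°C.

56.3°C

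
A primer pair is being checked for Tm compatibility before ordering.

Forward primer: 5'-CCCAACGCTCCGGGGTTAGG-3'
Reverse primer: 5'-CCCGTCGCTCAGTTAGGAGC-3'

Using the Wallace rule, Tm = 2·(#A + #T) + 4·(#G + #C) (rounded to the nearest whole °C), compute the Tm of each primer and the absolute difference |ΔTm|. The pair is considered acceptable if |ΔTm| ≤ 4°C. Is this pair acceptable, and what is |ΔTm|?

Forward: A=3 T=3 G=7 C=7 → Tm = 2·6 + 4·14 = 68°C.
Reverse: A=3 T=4 G=6 C=7 → Tm = 2·7 + 4·13 = 66°C.
|ΔTm| = |68 − 66| = 2°C, ≤ 4°C.

|ΔTm| = 2°C; the pair is acceptable.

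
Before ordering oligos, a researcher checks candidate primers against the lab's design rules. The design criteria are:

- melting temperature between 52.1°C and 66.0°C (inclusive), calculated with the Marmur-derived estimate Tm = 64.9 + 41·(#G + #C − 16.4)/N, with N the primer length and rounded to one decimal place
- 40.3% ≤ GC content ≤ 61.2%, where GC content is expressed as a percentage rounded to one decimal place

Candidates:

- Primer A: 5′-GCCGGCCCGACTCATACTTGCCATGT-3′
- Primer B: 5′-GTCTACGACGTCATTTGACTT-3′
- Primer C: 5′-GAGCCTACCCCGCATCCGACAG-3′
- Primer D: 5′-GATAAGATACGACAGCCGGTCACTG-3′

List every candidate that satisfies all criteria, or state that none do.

Primer D only.

Primer A (26 nt, A=4 T=6 G=6 C=10): Tm = 64.9 + 41·(16 − 16.4)/26 = 64.3°C ✓; GC 16/26 = 61.5%, outside 40.3–61.2% ✗ — fails.
Primer B (21 nt, A=4 T=8 G=4 C=5): Tm = 64.9 + 41·(9 − 16.4)/21 = 50.5°C, outside 52.1–66.0°C ✗; GC 9/21 = 42.9% ✓ — fails.
Primer C (22 nt, A=5 T=2 G=5 C=10): Tm = 64.9 + 41·(15 − 16.4)/22 = 62.3°C ✓; GC 15/22 = 68.2%, outside 40.3–61.2% ✗ — fails.
Primer D (25 nt, A=8 T=4 G=7 C=6): Tm = 64.9 + 41·(13 − 16.4)/25 = 59.3°C ✓; GC 13/25 = 52.0% ✓ — passes.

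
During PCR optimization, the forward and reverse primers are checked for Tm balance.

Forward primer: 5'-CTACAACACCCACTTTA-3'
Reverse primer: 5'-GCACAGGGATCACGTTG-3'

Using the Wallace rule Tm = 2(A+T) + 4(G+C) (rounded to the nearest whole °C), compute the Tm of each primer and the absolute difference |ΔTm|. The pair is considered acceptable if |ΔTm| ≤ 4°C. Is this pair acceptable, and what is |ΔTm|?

Forward: A=6 T=4 G=0 C=7 → Tm = 2·10 + 4·7 = 48°C.
Reverse: A=4 T=3 G=6 C=4 → Tm = 2·7 + 4·10 = 54°C.
|ΔTm| = |48 − 54| = 6°C, > 4°C.

|ΔTm| = 6°C; the pair is not acceptable.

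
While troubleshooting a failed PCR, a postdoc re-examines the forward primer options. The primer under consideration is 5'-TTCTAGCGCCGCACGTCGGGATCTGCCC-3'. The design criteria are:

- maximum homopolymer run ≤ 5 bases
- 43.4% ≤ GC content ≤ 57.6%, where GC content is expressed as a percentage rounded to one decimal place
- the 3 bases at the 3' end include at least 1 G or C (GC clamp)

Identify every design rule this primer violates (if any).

Base counts: A=3, T=6, G=8, C=11 (length 28).
homopolymer run: longest run = 3 ✓
GC content: GC 19/28 = 67.9%, outside 43.4–57.6% ✗
GC clamp: 3' end CCC has 3 G/C ✓

Fails: GC content.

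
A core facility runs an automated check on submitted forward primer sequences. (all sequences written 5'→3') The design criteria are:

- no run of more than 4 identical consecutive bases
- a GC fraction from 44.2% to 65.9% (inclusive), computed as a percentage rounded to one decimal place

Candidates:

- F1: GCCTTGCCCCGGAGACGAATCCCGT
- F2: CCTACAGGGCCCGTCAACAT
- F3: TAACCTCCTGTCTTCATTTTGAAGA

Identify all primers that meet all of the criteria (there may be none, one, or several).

F1 (25 nt, A=4 T=4 G=7 C=10): longest run = 4 ✓; GC 17/25 = 68.0%, outside 44.2–65.9% ✗ — fails.
F2 (20 nt, A=5 T=3 G=4 C=8): longest run = 3 ✓; GC 12/20 = 60.0% ✓ — passes.
F3 (25 nt, A=6 T=10 G=3 C=6): longest run = 4 ✓; GC 9/25 = 36.0%, outside 44.2–65.9% ✗ — fails.

F2 only.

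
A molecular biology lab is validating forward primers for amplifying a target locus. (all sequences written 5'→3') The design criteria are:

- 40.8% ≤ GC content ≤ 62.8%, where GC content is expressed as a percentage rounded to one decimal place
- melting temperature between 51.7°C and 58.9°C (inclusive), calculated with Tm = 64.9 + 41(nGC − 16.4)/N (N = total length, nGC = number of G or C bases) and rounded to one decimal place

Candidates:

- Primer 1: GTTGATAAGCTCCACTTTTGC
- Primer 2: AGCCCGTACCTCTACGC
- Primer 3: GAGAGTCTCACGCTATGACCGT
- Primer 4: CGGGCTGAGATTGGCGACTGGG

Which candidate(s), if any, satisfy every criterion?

Primer 3 only.

Primer 1 (21 nt, A=4 T=8 G=4 C=5): GC 9/21 = 42.9% ✓; Tm = 64.9 + 41·(9 − 16.4)/21 = 50.5°C, outside 51.7–58.9°C ✗ — fails.
Primer 2 (17 nt, A=3 T=3 G=3 C=8): GC 11/17 = 64.7%, outside 40.8–62.8% ✗; Tm = 64.9 + 41·(11 − 16.4)/17 = 51.9°C ✓ — fails.
Primer 3 (22 nt, A=5 T=5 G=6 C=6): GC 12/22 = 54.5% ✓; Tm = 64.9 + 41·(12 − 16.4)/22 = 56.7°C ✓ — passes.
Primer 4 (22 nt, A=3 T=4 G=11 C=4): GC 15/22 = 68.2%, outside 40.8–62.8% ✗; Tm = 64.9 + 41·(15 − 16.4)/22 = 62.3°C, outside 51.7–58.9°C ✗ — fails.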